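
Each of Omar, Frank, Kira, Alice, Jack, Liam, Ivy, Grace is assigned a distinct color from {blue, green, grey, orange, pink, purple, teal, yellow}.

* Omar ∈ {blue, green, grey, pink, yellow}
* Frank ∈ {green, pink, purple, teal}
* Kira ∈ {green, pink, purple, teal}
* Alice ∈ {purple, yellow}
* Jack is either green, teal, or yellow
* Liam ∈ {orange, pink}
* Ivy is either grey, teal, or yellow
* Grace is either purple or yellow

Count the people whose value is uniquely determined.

Among the 8 variables, blue fits only Omar (and all 8 values in {blue, green, grey, orange, pink, purple, teal, yellow} must be used), so Omar = blue.
The 7 still-open variables together cover exactly {green, grey, orange, pink, purple, teal, yellow} — 7 values for 7 variables — and grey appears only in Ivy's list, so Ivy = grey.
Among the 6 still-open variables, orange fits only Liam (and all 6 values in {green, orange, pink, purple, teal, yellow} must be used), so Liam = orange.
The 2 variables Alice and Grace are confined to {purple, yellow}, which locks those values in; drop them from Frank, Kira, Jack.
Determined: Omar=blue, Liam=orange, Ivy=grey. The other people each still have more than one consistent value. That makes 3.

3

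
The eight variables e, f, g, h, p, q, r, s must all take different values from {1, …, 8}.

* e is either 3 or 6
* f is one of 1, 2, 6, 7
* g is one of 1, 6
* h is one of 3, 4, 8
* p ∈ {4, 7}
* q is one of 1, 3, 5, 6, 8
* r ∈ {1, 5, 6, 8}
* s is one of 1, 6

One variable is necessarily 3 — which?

The 8 variables together cover exactly {1, 2, 3, 4, 5, 6, 7, 8} — 8 values for 8 variables — and 2 appears only in f's list, so f = 2.
Among the 7 still-open variables, 7 fits only p (and all 7 values in {1, 3, 4, 5, 6, 7, 8} must be used), so p = 7.
Among the 6 still-open variables, 4 fits only h (and all 6 values in {1, 3, 4, 5, 6, 8} must be used), so h = 4.
The 2 variables g and s are confined to {1, 6}, which locks those values in; drop them from e, q, r.
So 3 goes to e.

e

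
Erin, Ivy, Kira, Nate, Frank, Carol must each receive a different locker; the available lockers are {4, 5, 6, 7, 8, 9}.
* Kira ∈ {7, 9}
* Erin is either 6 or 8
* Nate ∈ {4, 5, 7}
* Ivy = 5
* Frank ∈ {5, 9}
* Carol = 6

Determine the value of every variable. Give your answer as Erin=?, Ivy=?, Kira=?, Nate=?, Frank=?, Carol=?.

Erin=8, Ivy=5, Kira=7, Nate=4, Frank=9, Carol=6

Ivy must be 5 (only option left). Strike 5 from Nate, Frank.
Frank has just one choice, so Frank = 9. Eliminate 9 elsewhere: Kira.
That leaves Carol = 6. So Erin can't be 6.
Erin's domain is down to {8}, so Erin = 8.
Kira must be 7 (only option left). Eliminate 7 elsewhere: Nate.
Nate's domain is down to {4}, so Nate = 4.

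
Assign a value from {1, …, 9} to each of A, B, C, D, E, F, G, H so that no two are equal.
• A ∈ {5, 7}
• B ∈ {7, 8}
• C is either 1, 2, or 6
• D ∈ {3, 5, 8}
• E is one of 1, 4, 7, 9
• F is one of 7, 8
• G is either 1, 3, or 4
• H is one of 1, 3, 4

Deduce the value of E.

9

The 2 variables B and F are confined to {7, 8}, which locks those values in; drop them from A, D, E.
That leaves A = 5. So D can't be 5.
That leaves D = 3. So G, H can't be 3.
G and H share exactly the 2 values {1, 4}; by pigeonhole those values go to them, so strike 1, 4 from C, E.
So E = 9.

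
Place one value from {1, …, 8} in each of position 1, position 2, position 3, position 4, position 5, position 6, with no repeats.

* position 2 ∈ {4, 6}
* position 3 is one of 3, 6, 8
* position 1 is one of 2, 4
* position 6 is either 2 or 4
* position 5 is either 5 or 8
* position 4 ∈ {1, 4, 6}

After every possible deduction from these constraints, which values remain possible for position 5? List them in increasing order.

The 2 variables position 1 and position 6 are confined to {2, 4}, which locks those values in; drop them from position 2, position 4.
position 2 must be 6 (only option left). Remove 6 from position 3, position 4.
position 4 has just one choice, so position 4 = 1.
No further eliminations apply; position 5 can still be any of 5, 8.

5, 8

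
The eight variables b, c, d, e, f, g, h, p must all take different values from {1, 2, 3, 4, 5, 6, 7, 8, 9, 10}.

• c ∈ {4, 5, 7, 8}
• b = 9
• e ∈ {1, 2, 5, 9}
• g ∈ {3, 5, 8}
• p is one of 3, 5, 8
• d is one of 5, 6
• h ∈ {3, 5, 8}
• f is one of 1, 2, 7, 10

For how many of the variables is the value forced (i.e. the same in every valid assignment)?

2

b has just one choice, so b = 9. So e can't be 9.
The 3 variables g, h, p are confined to {3, 5, 8}, which locks those values in; drop them from c, d, e.
d has just one choice, so d = 6.
Determined: b=9, d=6. The other variables each still have more than one consistent value. That makes 2.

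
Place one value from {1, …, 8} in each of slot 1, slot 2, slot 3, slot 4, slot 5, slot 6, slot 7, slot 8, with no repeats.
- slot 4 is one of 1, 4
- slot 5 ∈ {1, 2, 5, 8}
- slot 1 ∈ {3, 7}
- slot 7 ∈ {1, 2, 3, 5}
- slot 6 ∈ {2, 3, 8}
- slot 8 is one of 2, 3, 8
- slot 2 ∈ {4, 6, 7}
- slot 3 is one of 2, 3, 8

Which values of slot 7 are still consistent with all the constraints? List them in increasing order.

The 8 variables draw from only 8 values {1, 2, 3, 4, 5, 6, 7, 8}, so each is used; only slot 2 can be 6, hence slot 2 = 6.
The 7 still-open variables draw from only 7 values {1, 2, 3, 4, 5, 7, 8}, so each is used; only slot 4 can be 4, hence slot 4 = 4.
The 6 still-open variables draw from only 6 values {1, 2, 3, 5, 7, 8}, so each is used; only slot 1 can be 7, hence slot 1 = 7.
The 3 variables slot 3, slot 6, slot 8 are confined to {2, 3, 8}, which locks those values in; drop them from slot 5, slot 7.
No further eliminations apply; slot 7 can still be any of 1, 5.

1, 5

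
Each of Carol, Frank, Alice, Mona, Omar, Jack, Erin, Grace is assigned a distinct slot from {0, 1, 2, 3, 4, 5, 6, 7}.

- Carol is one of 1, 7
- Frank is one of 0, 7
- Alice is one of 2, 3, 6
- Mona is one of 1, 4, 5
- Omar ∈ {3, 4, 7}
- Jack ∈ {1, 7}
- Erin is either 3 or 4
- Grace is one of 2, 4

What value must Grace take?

2

The 8 variables draw from only 8 values {0, 1, 2, 3, 4, 5, 6, 7}, so each is used; only Frank can be 0, hence Frank = 0.
Among the 7 still-open variables, 5 fits only Mona (and all 7 values in {1, 2, 3, 4, 5, 6, 7} must be used), so Mona = 5.
The 6 still-open variables draw from only 6 values {1, 2, 3, 4, 6, 7}, so each is used; only Alice can be 6, hence Alice = 6.
Among the 5 still-open variables, 2 fits only Grace (and all 5 values in {1, 2, 3, 4, 7} must be used), so Grace = 2.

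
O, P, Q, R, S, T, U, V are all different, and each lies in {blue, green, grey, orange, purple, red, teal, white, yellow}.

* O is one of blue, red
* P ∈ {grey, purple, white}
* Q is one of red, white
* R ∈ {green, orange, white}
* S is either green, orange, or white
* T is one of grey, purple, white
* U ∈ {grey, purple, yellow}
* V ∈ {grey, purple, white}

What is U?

yellow

The 8 variables together cover exactly {blue, green, grey, orange, purple, red, white, yellow} — 8 values for 8 variables — and blue appears only in O's list, so O = blue.
The 7 still-open variables draw from only 7 values {green, grey, orange, purple, red, white, yellow}, so each is used; only Q can be red, hence Q = red.
The 6 still-open variables draw from only 6 values {green, grey, orange, purple, white, yellow}, so each is used; only U can be yellow, hence U = yellow.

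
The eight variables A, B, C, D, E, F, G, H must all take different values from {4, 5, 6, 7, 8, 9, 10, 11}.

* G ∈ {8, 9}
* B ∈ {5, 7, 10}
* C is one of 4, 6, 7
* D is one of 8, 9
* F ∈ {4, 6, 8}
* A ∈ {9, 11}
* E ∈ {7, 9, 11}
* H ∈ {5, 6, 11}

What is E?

7

The 8 variables together cover exactly {4, 5, 6, 7, 8, 9, 10, 11} — 8 values for 8 variables — and 10 appears only in B's list, so B = 10.
Among the 7 still-open variables, 5 fits only H (and all 7 values in {4, 5, 6, 7, 8, 9, 11} must be used), so H = 5.
D and G between them cover only {8, 9} — a naked pair. Remove those values from A, E, F.
A must be 11 (only option left). So E can't be 11.
So E = 7.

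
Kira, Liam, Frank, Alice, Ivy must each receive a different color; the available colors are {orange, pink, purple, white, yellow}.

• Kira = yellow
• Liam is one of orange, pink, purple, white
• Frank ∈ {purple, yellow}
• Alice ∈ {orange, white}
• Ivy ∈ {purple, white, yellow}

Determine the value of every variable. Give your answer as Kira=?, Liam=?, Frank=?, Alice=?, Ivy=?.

Kira must be yellow (only option left). Remove yellow from Frank, Ivy.
Frank has just one choice, so Frank = purple. Strike purple from Liam, Ivy.
Ivy's domain is down to {white}, so Ivy = white. Remove white from Liam, Alice.
Alice must be orange (only option left). Strike orange from Liam.
That leaves Liam = pink.

Kira=yellow, Liam=pink, Frank=purple, Alice=orange, Ivy=white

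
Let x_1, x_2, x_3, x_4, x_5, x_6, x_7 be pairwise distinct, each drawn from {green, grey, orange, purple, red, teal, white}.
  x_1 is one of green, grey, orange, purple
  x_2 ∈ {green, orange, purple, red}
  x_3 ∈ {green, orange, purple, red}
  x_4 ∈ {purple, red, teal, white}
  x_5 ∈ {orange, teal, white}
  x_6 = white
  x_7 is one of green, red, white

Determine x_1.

grey

x_6 must be white (only option left). Eliminate white elsewhere: x_4, x_5, x_7.
The 6 still-open variables draw from only 6 values {green, grey, orange, purple, red, teal}, so each is used; only x_1 can be grey, hence x_1 = grey.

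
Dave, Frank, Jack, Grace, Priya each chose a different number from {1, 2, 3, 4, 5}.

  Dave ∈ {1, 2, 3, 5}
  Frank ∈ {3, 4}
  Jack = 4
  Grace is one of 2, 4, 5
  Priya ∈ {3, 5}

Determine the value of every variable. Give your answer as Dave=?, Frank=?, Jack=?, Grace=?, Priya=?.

Jack must be 4 (only option left). Remove 4 from Frank, Grace.
Frank has just one choice, so Frank = 3. So Dave, Priya can't be 3.
Priya must be 5 (only option left). Strike 5 from Dave, Grace.
Grace must be 2 (only option left). Remove 2 from Dave.
That leaves Dave = 1.

Dave=1, Frank=3, Jack=4, Grace=2, Priya=5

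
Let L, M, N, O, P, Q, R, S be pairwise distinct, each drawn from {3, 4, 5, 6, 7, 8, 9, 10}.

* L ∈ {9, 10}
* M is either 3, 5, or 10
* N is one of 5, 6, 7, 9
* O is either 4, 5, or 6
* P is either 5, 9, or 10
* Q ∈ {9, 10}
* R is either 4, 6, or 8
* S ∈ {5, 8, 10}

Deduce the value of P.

Among the 8 variables, 3 fits only M (and all 8 values in {3, 4, 5, 6, 7, 8, 9, 10} must be used), so M = 3.
The 7 still-open variables together cover exactly {4, 5, 6, 7, 8, 9, 10} — 7 values for 7 variables — and 7 appears only in N's list, so N = 7.
The 2 variables L and Q are confined to {9, 10}, which locks those values in; drop them from P, S.
So P = 5.

5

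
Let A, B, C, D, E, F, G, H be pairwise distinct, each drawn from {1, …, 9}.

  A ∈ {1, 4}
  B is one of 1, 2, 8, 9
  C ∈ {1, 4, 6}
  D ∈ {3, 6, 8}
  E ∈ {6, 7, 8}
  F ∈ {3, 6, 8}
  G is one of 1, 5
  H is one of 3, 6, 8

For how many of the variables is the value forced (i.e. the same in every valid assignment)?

2

The 3 variables D, F, H are confined to {3, 6, 8}, which locks those values in; drop them from B, C, E.
That leaves E = 7.
A and C between them cover only {1, 4} — a naked pair. Remove those values from B, G.
That leaves G = 5.
Determined: E=7, G=5. The other variables each still have more than one consistent value. That makes 2.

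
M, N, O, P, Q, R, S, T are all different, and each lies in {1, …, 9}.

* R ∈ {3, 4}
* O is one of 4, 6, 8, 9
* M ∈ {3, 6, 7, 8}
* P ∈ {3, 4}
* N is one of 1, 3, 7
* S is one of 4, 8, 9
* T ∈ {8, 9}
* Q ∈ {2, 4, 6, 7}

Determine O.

Among the 8 variables, 1 fits only N (and all 8 values in {1, 2, 3, 4, 6, 7, 8, 9} must be used), so N = 1.
Among the 7 still-open variables, 2 fits only Q (and all 7 values in {2, 3, 4, 6, 7, 8, 9} must be used), so Q = 2.
The 6 still-open variables together cover exactly {3, 4, 6, 7, 8, 9} — 6 values for 6 variables — and 7 appears only in M's list, so M = 7.
The 5 still-open variables draw from only 5 values {3, 4, 6, 8, 9}, so each is used; only O can be 6, hence O = 6.

6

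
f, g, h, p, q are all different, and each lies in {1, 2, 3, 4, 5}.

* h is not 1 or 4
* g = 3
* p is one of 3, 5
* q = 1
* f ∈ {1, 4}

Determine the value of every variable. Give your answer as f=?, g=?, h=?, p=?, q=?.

f=4, g=3, h=2, p=5, q=1

g's domain is down to {3}, so g = 3. Strike 3 from h, p.
p must be 5 (only option left). Eliminate 5 elsewhere: h.
q has just one choice, so q = 1. Strike 1 from f.
f has just one choice, so f = 4.
h must be 2 (only option left).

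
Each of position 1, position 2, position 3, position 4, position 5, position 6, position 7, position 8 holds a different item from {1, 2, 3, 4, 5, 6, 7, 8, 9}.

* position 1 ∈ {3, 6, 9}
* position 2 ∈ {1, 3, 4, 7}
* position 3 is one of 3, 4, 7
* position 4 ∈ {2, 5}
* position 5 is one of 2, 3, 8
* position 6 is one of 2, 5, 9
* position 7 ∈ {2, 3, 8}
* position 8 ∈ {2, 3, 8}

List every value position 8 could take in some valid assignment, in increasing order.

position 5, position 7, position 8 share exactly the 3 values {2, 3, 8}; by pigeonhole those values go to them, so strike 2, 3, 8 from position 1, position 2, position 3, position 4, position 6.
position 4 must be 5 (only option left). So position 6 can't be 5.
position 6's domain is down to {9}, so position 6 = 9. Remove 9 from position 1.
position 1 has just one choice, so position 1 = 6.
No further eliminations apply; position 8 can still be any of 2, 3, 8.

2, 3, 8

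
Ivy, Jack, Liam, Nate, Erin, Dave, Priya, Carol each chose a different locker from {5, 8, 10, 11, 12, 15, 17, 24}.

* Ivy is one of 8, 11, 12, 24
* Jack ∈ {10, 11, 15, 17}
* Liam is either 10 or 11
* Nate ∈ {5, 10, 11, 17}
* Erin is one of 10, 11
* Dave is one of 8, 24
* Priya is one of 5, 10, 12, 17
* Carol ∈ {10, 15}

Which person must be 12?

The 2 variables Liam and Erin are confined to {10, 11}, which locks those values in; drop them from Ivy, Jack, Nate, Priya, Carol.
That leaves Carol = 15. Remove 15 from Jack.
Jack's domain is down to {17}, so Jack = 17. Eliminate 17 elsewhere: Nate, Priya.
That leaves Nate = 5. So Priya can't be 5.
So 12 goes to Priya.

Priya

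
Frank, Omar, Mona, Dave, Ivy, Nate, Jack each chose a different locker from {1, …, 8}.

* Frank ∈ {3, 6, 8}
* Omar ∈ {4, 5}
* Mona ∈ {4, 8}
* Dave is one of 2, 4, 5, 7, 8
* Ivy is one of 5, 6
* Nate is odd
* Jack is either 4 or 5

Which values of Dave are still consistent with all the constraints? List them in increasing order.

Omar and Jack share exactly the 2 values {4, 5}; by pigeonhole those values go to them, so strike 4, 5 from Mona, Dave, Ivy, Nate.
That leaves Mona = 8. Strike 8 from Frank, Dave.
Ivy has just one choice, so Ivy = 6. Strike 6 from Frank.
That leaves Frank = 3. Remove 3 from Nate.
No further eliminations apply; Dave can still be any of 2, 7.

2, 7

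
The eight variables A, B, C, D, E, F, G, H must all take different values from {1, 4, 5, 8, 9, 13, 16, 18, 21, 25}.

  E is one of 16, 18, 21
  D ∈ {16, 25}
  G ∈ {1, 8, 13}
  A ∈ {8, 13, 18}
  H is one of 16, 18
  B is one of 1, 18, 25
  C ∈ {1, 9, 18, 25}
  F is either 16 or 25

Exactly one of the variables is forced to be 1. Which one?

Among the 8 variables, 9 fits only C (and all 8 values in {1, 8, 9, 13, 16, 18, 21, 25} must be used), so C = 9.
The 7 still-open variables draw from only 7 values {1, 8, 13, 16, 18, 21, 25}, so each is used; only E can be 21, hence E = 21.
D and F between them cover only {16, 25} — a naked pair. Remove those values from B, H.
H must be 18 (only option left). Strike 18 from A, B.
So 1 goes to B.

B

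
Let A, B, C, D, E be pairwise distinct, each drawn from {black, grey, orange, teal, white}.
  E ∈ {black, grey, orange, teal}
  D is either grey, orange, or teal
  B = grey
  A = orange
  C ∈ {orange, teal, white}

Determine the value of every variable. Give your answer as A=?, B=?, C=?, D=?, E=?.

A=orange, B=grey, C=white, D=teal, E=black

A's domain is down to {orange}, so A = orange. Remove orange from C, D, E.
B must be grey (only option left). So D, E can't be grey.
D has just one choice, so D = teal. So C, E can't be teal.
E has just one choice, so E = black.
That leaves C = white.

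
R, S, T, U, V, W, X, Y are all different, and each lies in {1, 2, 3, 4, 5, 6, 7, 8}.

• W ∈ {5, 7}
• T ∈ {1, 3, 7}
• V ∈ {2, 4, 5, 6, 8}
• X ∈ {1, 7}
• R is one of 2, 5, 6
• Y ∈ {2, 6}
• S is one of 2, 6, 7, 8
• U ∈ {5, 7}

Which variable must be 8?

S

The 8 variables together cover exactly {1, 2, 3, 4, 5, 6, 7, 8} — 8 values for 8 variables — and 3 appears only in T's list, so T = 3.
Among the 7 still-open variables, 1 fits only X (and all 7 values in {1, 2, 4, 5, 6, 7, 8} must be used), so X = 1.
The 6 still-open variables draw from only 6 values {2, 4, 5, 6, 7, 8}, so each is used; only V can be 4, hence V = 4.
Among the 5 still-open variables, 8 fits only S (and all 5 values in {2, 5, 6, 7, 8} must be used), so S = 8.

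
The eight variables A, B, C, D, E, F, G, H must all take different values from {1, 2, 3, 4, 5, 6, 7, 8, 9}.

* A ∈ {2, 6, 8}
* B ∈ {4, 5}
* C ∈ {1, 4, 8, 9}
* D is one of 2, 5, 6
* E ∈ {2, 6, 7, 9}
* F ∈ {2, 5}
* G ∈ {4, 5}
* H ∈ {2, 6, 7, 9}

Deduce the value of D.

6

The 8 variables draw from only 8 values {1, 2, 4, 5, 6, 7, 8, 9}, so each is used; only C can be 1, hence C = 1.
The 7 still-open variables draw from only 7 values {2, 4, 5, 6, 7, 8, 9}, so each is used; only A can be 8, hence A = 8.
The 2 variables B and G are confined to {4, 5}, which locks those values in; drop them from D, F.
That leaves F = 2. Eliminate 2 elsewhere: D, E, H.
So D = 6.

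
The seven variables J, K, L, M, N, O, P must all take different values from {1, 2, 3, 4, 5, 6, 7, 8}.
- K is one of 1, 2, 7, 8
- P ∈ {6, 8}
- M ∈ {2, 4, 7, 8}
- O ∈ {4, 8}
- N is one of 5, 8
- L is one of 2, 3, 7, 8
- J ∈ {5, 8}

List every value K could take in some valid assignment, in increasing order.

J and N share exactly the 2 values {5, 8}; by pigeonhole those values go to them, so strike 5, 8 from K, L, M, O, P.
That leaves O = 4. Strike 4 from M.
P must be 6 (only option left).
No further eliminations apply; K can still be any of 1, 2, 7.

1, 2, 7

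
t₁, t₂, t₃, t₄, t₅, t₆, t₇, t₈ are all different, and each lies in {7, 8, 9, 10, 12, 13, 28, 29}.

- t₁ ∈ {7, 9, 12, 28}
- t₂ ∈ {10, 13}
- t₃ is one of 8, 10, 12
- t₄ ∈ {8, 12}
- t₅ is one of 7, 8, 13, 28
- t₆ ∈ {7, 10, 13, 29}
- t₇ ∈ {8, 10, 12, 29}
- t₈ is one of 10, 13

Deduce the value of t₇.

29

The 8 variables together cover exactly {7, 8, 9, 10, 12, 13, 28, 29} — 8 values for 8 variables — and 9 appears only in t₁'s list, so t₁ = 9.
Among the 7 still-open variables, 28 fits only t₅ (and all 7 values in {7, 8, 10, 12, 13, 28, 29} must be used), so t₅ = 28.
Among the 6 still-open variables, 7 fits only t₆ (and all 6 values in {7, 8, 10, 12, 13, 29} must be used), so t₆ = 7.
The 5 still-open variables together cover exactly {8, 10, 12, 13, 29} — 5 values for 5 variables — and 29 appears only in t₇'s list, so t₇ = 29.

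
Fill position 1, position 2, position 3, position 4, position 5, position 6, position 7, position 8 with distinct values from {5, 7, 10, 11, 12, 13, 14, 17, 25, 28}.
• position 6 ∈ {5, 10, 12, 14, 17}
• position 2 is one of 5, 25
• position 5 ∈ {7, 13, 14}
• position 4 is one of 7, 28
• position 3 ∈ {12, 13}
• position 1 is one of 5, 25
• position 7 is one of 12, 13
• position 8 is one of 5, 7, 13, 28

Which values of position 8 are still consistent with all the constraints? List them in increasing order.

7, 28

position 1 and position 2 share exactly the 2 values {5, 25}; by pigeonhole those values go to them, so strike 5, 25 from position 6, position 8.
position 3 and position 7 between them cover only {12, 13} — a naked pair. Remove those values from position 5, position 6, position 8.
position 4 and position 8 between them cover only {7, 28} — a naked pair. Remove those values from position 5.
position 5 must be 14 (only option left). Remove 14 from position 6.
No further eliminations apply; position 8 can still be any of 7, 28.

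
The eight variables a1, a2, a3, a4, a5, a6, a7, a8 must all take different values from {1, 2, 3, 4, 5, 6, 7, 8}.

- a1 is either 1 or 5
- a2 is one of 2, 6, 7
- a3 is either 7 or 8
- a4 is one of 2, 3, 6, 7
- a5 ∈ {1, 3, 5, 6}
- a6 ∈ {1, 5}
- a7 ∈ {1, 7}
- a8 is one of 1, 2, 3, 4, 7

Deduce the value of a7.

The 8 variables draw from only 8 values {1, 2, 3, 4, 5, 6, 7, 8}, so each is used; only a8 can be 4, hence a8 = 4.
The 7 still-open variables together cover exactly {1, 2, 3, 5, 6, 7, 8} — 7 values for 7 variables — and 8 appears only in a3's list, so a3 = 8.
The 2 variables a1 and a6 are confined to {1, 5}, which locks those values in; drop them from a5, a7.
So a7 = 7.

7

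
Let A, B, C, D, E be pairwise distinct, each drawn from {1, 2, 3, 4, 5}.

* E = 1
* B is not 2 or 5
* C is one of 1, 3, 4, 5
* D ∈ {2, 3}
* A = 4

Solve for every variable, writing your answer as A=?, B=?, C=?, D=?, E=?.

A=4, B=3, C=5, D=2, E=1

A has just one choice, so A = 4. Strike 4 from B, C.
That leaves E = 1. Eliminate 1 elsewhere: B, C.
B's domain is down to {3}, so B = 3. Eliminate 3 elsewhere: C, D.
That leaves C = 5.
D must be 2 (only option left).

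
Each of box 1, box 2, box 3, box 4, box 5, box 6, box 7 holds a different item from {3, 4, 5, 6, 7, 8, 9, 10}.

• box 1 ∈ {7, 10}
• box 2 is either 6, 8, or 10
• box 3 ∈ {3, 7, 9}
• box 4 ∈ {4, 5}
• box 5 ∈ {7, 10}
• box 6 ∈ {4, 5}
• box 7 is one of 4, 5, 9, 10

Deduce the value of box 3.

box 1 and box 5 share exactly the 2 values {7, 10}; by pigeonhole those values go to them, so strike 7, 10 from box 2, box 3, box 7.
box 4 and box 6 share exactly the 2 values {4, 5}; by pigeonhole those values go to them, so strike 4, 5 from box 7.
That leaves box 7 = 9. Strike 9 from box 3.
So box 3 = 3.

3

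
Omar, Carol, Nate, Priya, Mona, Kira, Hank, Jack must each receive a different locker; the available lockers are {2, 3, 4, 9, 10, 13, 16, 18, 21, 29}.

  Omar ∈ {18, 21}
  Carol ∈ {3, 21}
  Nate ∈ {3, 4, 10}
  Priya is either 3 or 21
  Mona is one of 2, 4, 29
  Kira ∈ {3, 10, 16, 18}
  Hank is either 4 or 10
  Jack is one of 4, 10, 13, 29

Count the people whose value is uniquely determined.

The 2 variables Carol and Priya are confined to {3, 21}, which locks those values in; drop them from Omar, Nate, Kira.
That leaves Omar = 18. So Kira can't be 18.
The 2 variables Nate and Hank are confined to {4, 10}, which locks those values in; drop them from Mona, Kira, Jack.
Kira must be 16 (only option left).
Determined: Omar=18, Kira=16. The other people each still have more than one consistent value. That makes 2.

2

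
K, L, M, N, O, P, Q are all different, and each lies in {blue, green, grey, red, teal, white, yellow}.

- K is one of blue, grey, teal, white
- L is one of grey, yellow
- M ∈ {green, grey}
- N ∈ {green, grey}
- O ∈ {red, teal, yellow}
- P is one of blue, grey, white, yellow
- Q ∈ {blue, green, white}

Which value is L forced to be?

The 7 variables draw from only 7 values {blue, green, grey, red, teal, white, yellow}, so each is used; only O can be red, hence O = red.
The 6 still-open variables together cover exactly {blue, green, grey, teal, white, yellow} — 6 values for 6 variables — and teal appears only in K's list, so K = teal.
M and N share exactly the 2 values {green, grey}; by pigeonhole those values go to them, so strike green, grey from L, P, Q.
So L = yellow.

yellow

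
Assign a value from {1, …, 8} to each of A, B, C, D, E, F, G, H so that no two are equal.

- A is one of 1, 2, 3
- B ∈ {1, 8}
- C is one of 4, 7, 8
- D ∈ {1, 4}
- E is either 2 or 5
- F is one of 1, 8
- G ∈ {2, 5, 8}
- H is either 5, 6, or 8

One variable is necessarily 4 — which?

D

Among the 8 variables, 3 fits only A (and all 8 values in {1, 2, 3, 4, 5, 6, 7, 8} must be used), so A = 3.
The 7 still-open variables together cover exactly {1, 2, 4, 5, 6, 7, 8} — 7 values for 7 variables — and 6 appears only in H's list, so H = 6.
The 6 still-open variables together cover exactly {1, 2, 4, 5, 7, 8} — 6 values for 6 variables — and 7 appears only in C's list, so C = 7.
The 5 still-open variables together cover exactly {1, 2, 4, 5, 8} — 5 values for 5 variables — and 4 appears only in D's list, so D = 4.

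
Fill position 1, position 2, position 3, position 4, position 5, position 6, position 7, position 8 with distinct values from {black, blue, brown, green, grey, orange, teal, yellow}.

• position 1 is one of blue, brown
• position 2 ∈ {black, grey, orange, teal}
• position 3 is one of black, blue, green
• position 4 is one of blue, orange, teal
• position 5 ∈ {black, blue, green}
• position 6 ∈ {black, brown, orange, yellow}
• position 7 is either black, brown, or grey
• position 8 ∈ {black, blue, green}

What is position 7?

grey

The 8 variables draw from only 8 values {black, blue, brown, green, grey, orange, teal, yellow}, so each is used; only position 6 can be yellow, hence position 6 = yellow.
The 3 variables position 3, position 5, position 8 are confined to {black, blue, green}, which locks those values in; drop them from position 1, position 2, position 4, position 7.
position 1 has just one choice, so position 1 = brown. Remove brown from position 7.
So position 7 = grey.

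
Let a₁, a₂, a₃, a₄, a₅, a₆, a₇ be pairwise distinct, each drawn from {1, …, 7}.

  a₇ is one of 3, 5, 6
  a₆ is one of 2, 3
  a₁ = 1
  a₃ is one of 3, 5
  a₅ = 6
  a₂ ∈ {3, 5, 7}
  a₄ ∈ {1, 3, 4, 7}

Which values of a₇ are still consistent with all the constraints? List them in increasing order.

a₁ must be 1 (only option left). Remove 1 from a₄.
a₅'s domain is down to {6}, so a₅ = 6. Eliminate 6 elsewhere: a₇.
The 5 still-open variables draw from only 5 values {2, 3, 4, 5, 7}, so each is used; only a₆ can be 2, hence a₆ = 2.
Among the 4 still-open variables, 4 fits only a₄ (and all 4 values in {3, 4, 5, 7} must be used), so a₄ = 4.
The 3 still-open variables draw from only 3 values {3, 5, 7}, so each is used; only a₂ can be 7, hence a₂ = 7.
No further eliminations apply; a₇ can still be any of 3, 5.

3, 5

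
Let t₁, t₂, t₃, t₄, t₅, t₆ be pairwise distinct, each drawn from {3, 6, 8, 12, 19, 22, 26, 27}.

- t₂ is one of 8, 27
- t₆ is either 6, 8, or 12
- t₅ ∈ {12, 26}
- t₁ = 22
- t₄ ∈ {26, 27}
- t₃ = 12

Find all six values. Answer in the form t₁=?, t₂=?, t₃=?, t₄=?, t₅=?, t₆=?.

t₁ must be 22 (only option left).
That leaves t₃ = 12. Eliminate 12 elsewhere: t₅, t₆.
t₅'s domain is down to {26}, so t₅ = 26. Eliminate 26 elsewhere: t₄.
t₄ must be 27 (only option left). Eliminate 27 elsewhere: t₂.
t₂ must be 8 (only option left). Eliminate 8 elsewhere: t₆.
t₆ must be 6 (only option left).

t₁=22, t₂=8, t₃=12, t₄=27, t₅=26, t₆=6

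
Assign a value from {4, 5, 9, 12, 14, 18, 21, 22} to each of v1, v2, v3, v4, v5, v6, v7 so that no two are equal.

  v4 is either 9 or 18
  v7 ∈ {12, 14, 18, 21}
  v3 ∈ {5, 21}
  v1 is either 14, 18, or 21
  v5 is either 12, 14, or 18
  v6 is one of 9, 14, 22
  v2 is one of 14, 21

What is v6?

22

The 7 variables draw from only 7 values {5, 9, 12, 14, 18, 21, 22}, so each is used; only v3 can be 5, hence v3 = 5.
The 6 still-open variables together cover exactly {9, 12, 14, 18, 21, 22} — 6 values for 6 variables — and 22 appears only in v6's list, so v6 = 22.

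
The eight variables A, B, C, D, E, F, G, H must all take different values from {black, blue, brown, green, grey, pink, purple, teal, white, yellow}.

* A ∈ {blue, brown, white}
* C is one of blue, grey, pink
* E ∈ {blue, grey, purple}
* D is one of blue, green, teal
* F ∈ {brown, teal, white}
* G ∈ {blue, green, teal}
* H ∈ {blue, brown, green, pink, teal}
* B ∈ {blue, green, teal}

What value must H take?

pink

The 8 variables together cover exactly {blue, brown, green, grey, pink, purple, teal, white} — 8 values for 8 variables — and purple appears only in E's list, so E = purple.
The 7 still-open variables draw from only 7 values {blue, brown, green, grey, pink, teal, white}, so each is used; only C can be grey, hence C = grey.
The 6 still-open variables draw from only 6 values {blue, brown, green, pink, teal, white}, so each is used; only H can be pink, hence H = pink.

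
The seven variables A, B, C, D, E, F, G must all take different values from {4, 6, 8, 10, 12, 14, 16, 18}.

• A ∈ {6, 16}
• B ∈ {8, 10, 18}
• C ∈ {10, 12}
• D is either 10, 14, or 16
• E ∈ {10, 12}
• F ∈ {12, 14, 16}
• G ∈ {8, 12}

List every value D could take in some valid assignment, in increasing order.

14, 16

Among the 7 variables, 6 fits only A (and all 7 values in {6, 8, 10, 12, 14, 16, 18} must be used), so A = 6.
Among the 6 still-open variables, 18 fits only B (and all 6 values in {8, 10, 12, 14, 16, 18} must be used), so B = 18.
Among the 5 still-open variables, 8 fits only G (and all 5 values in {8, 10, 12, 14, 16} must be used), so G = 8.
The 2 variables C and E are confined to {10, 12}, which locks those values in; drop them from D, F.
No further eliminations apply; D can still be any of 14, 16.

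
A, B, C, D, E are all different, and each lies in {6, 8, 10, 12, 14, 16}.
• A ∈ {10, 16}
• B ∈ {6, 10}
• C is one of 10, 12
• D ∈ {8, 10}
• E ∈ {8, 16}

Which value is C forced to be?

12

Among the 5 variables, 6 fits only B (and all 5 values in {6, 8, 10, 12, 16} must be used), so B = 6.
The 4 still-open variables draw from only 4 values {8, 10, 12, 16}, so each is used; only C can be 12, hence C = 12.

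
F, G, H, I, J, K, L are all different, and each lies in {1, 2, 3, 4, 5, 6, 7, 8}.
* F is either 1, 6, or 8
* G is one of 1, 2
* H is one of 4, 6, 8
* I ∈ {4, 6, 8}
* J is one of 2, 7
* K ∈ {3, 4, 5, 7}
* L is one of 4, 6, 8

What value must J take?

7

H, I, L share exactly the 3 values {4, 6, 8}; by pigeonhole those values go to them, so strike 4, 6, 8 from F, K.
F must be 1 (only option left). So G can't be 1.
G's domain is down to {2}, so G = 2. Strike 2 from J.
So J = 7.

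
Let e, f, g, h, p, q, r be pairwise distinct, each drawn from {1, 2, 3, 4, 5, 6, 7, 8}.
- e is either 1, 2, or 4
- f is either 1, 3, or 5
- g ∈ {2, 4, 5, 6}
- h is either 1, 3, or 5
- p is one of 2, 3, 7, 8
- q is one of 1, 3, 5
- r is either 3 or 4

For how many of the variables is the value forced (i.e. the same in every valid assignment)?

3

f, h, q share exactly the 3 values {1, 3, 5}; by pigeonhole those values go to them, so strike 1, 3, 5 from e, g, p, r.
That leaves r = 4. Eliminate 4 elsewhere: e, g.
e's domain is down to {2}, so e = 2. Strike 2 from g, p.
g has just one choice, so g = 6.
Determined: e=2, g=6, r=4. The other variables each still have more than one consistent value. That makes 3.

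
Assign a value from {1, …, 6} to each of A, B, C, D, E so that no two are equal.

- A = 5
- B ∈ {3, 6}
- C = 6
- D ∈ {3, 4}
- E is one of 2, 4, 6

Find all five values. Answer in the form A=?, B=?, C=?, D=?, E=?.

A's domain is down to {5}, so A = 5.
C's domain is down to {6}, so C = 6. Remove 6 from B, E.
B must be 3 (only option left). Eliminate 3 elsewhere: D.
D must be 4 (only option left). Remove 4 from E.
E must be 2 (only option left).

A=5, B=3, C=6, D=4, E=2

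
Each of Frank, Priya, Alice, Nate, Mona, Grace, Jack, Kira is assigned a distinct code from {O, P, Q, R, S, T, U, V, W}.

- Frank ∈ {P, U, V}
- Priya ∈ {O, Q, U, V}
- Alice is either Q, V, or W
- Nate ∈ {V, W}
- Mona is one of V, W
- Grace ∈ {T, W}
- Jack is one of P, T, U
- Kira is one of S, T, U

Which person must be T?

The 8 variables draw from only 8 values {O, P, Q, S, T, U, V, W}, so each is used; only Priya can be O, hence Priya = O.
The 7 still-open variables draw from only 7 values {P, Q, S, T, U, V, W}, so each is used; only Alice can be Q, hence Alice = Q.
Among the 6 still-open variables, S fits only Kira (and all 6 values in {P, S, T, U, V, W} must be used), so Kira = S.
The 2 variables Nate and Mona are confined to {V, W}, which locks those values in; drop them from Frank, Grace.
So T goes to Grace.

Grace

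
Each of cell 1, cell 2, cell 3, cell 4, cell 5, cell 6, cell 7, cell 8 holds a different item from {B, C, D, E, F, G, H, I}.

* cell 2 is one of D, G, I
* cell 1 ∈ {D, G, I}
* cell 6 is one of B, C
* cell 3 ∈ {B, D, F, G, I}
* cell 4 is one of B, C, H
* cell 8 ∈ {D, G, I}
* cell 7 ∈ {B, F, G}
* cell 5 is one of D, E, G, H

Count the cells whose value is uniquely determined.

The 8 variables draw from only 8 values {B, C, D, E, F, G, H, I}, so each is used; only cell 5 can be E, hence cell 5 = E.
Among the 7 still-open variables, H fits only cell 4 (and all 7 values in {B, C, D, F, G, H, I} must be used), so cell 4 = H.
The 6 still-open variables together cover exactly {B, C, D, F, G, I} — 6 values for 6 variables — and C appears only in cell 6's list, so cell 6 = C.
cell 1, cell 2, cell 8 between them cover only {D, G, I} — a naked triple. Remove those values from cell 3, cell 7.
Determined: cell 4=H, cell 5=E, cell 6=C. The other cells each still have more than one consistent value. That makes 3.

3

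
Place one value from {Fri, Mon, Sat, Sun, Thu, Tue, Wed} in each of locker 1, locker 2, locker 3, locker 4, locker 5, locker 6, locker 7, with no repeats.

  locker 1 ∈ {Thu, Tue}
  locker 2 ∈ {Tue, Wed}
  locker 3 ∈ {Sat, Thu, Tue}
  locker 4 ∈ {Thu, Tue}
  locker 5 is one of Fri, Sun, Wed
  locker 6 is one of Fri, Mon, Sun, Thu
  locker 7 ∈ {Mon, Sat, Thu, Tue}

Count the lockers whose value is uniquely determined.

locker 1 and locker 4 share exactly the 2 values {Thu, Tue}; by pigeonhole those values go to them, so strike Thu, Tue from locker 2, locker 3, locker 6, locker 7.
That leaves locker 2 = Wed. Strike Wed from locker 5.
locker 3 must be Sat (only option left). Eliminate Sat elsewhere: locker 7.
locker 7's domain is down to {Mon}, so locker 7 = Mon. Eliminate Mon elsewhere: locker 6.
Determined: locker 2=Wed, locker 3=Sat, locker 7=Mon. The other lockers each still have more than one consistent value. That makes 3.

3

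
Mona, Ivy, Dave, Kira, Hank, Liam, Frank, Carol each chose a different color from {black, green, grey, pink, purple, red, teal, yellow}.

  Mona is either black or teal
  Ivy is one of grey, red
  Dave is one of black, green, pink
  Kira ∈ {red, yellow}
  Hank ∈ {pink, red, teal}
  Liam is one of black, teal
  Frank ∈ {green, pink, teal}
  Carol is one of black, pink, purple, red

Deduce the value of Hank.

The 8 variables together cover exactly {black, green, grey, pink, purple, red, teal, yellow} — 8 values for 8 variables — and grey appears only in Ivy's list, so Ivy = grey.
Among the 7 still-open variables, purple fits only Carol (and all 7 values in {black, green, pink, purple, red, teal, yellow} must be used), so Carol = purple.
The 6 still-open variables draw from only 6 values {black, green, pink, red, teal, yellow}, so each is used; only Kira can be yellow, hence Kira = yellow.
Among the 5 still-open variables, red fits only Hank (and all 5 values in {black, green, pink, red, teal} must be used), so Hank = red.

red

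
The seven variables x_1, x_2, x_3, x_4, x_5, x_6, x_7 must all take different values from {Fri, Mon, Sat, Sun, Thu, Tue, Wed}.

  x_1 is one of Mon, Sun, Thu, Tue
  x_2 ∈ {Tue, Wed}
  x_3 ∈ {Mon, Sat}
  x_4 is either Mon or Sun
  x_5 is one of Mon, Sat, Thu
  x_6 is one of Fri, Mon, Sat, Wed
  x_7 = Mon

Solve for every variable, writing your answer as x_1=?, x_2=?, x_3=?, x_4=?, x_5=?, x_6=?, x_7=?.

x_1=Tue, x_2=Wed, x_3=Sat, x_4=Sun, x_5=Thu, x_6=Fri, x_7=Mon

x_7 has just one choice, so x_7 = Mon. So x_1, x_3, x_4, x_5, x_6 can't be Mon.
x_3 must be Sat (only option left). Remove Sat from x_5, x_6.
x_4 has just one choice, so x_4 = Sun. Eliminate Sun elsewhere: x_1.
x_5 has just one choice, so x_5 = Thu. Remove Thu from x_1.
x_1 must be Tue (only option left). Strike Tue from x_2.
x_2 must be Wed (only option left). Remove Wed from x_6.
That leaves x_6 = Fri.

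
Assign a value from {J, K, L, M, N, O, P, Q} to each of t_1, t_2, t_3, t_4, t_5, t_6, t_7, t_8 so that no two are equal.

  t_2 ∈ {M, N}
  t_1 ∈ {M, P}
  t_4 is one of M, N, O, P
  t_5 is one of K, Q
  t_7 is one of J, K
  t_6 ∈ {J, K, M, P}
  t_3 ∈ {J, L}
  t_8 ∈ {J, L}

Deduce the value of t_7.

Among the 8 variables, O fits only t_4 (and all 8 values in {J, K, L, M, N, O, P, Q} must be used), so t_4 = O.
The 7 still-open variables draw from only 7 values {J, K, L, M, N, P, Q}, so each is used; only t_2 can be N, hence t_2 = N.
The 6 still-open variables together cover exactly {J, K, L, M, P, Q} — 6 values for 6 variables — and Q appears only in t_5's list, so t_5 = Q.
t_3 and t_8 share exactly the 2 values {J, L}; by pigeonhole those values go to them, so strike J, L from t_6, t_7.
So t_7 = K.

K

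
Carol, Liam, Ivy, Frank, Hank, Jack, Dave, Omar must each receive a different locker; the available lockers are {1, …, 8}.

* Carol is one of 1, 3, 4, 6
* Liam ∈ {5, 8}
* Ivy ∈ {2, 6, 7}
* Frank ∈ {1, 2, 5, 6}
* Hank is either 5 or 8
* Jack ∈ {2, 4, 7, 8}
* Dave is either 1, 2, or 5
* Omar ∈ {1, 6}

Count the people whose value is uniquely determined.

3

Among the 8 variables, 3 fits only Carol (and all 8 values in {1, 2, 3, 4, 5, 6, 7, 8} must be used), so Carol = 3.
Among the 7 still-open variables, 4 fits only Jack (and all 7 values in {1, 2, 4, 5, 6, 7, 8} must be used), so Jack = 4.
Among the 6 still-open variables, 7 fits only Ivy (and all 6 values in {1, 2, 5, 6, 7, 8} must be used), so Ivy = 7.
Liam and Hank between them cover only {5, 8} — a naked pair. Remove those values from Frank, Dave.
Determined: Carol=3, Ivy=7, Jack=4. The other people each still have more than one consistent value. That makes 3.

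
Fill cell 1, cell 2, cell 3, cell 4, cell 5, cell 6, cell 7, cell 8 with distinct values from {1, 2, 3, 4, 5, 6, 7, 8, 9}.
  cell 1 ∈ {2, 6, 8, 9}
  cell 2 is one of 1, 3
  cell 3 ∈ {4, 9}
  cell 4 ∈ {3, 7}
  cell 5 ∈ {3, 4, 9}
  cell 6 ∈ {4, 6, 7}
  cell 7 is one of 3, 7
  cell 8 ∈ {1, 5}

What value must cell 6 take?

6

The 2 variables cell 4 and cell 7 are confined to {3, 7}, which locks those values in; drop them from cell 2, cell 5, cell 6.
cell 2's domain is down to {1}, so cell 2 = 1. Strike 1 from cell 8.
cell 8 must be 5 (only option left).
The 2 variables cell 3 and cell 5 are confined to {4, 9}, which locks those values in; drop them from cell 1, cell 6.
So cell 6 = 6.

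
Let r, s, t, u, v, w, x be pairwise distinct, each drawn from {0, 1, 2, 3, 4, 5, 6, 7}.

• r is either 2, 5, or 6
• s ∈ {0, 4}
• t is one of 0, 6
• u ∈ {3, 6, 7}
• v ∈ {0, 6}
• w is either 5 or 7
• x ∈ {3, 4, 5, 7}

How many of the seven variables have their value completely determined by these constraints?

2

The 7 variables together cover exactly {0, 2, 3, 4, 5, 6, 7} — 7 values for 7 variables — and 2 appears only in r's list, so r = 2.
The 2 variables t and v are confined to {0, 6}, which locks those values in; drop them from s, u.
s has just one choice, so s = 4. Remove 4 from x.
Determined: r=2, s=4. The other variables each still have more than one consistent value. That makes 2.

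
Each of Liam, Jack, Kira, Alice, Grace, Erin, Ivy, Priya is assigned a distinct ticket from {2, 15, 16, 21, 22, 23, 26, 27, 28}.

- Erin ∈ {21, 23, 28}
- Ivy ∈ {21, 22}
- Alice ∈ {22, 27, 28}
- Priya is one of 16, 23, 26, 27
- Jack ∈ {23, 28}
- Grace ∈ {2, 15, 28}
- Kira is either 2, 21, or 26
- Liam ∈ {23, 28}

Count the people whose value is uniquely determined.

3

Liam and Jack between them cover only {23, 28} — a naked pair. Remove those values from Alice, Grace, Erin, Priya.
Erin's domain is down to {21}, so Erin = 21. Remove 21 from Kira, Ivy.
Ivy must be 22 (only option left). So Alice can't be 22.
That leaves Alice = 27. Eliminate 27 elsewhere: Priya.
Determined: Alice=27, Erin=21, Ivy=22. The other people each still have more than one consistent value. That makes 3.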